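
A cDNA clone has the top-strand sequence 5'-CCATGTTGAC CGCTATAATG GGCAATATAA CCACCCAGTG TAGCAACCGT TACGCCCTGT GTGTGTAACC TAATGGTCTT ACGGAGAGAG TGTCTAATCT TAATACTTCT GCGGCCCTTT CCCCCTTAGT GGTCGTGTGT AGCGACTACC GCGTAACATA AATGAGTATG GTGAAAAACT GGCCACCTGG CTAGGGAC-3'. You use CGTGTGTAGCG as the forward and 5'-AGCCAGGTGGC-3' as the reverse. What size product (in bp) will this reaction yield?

59 bp

Forward primer CGTGTGTAGCG is found on the top strand at positions 134–144.
Reverse complement of the reverse primer: GCCACCTGGCT. This occurs on the top strand at positions 182–192.
The product runs from position 134 to position 192, so its length is 192 − 134 + 1 = 59 bp.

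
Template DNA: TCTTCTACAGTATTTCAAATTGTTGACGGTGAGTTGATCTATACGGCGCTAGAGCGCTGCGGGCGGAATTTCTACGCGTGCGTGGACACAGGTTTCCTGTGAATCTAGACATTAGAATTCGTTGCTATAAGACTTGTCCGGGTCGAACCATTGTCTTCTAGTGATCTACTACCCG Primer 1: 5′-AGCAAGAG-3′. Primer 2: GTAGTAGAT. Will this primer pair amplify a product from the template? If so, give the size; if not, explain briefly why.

No product — primer 1 has no binding site in the template.

Primer 1 (AGCAAGAG) does not match the top strand, and its reverse complement CTCTTGCT does not match either.
With no annealing site for primer 1, no amplification occurs.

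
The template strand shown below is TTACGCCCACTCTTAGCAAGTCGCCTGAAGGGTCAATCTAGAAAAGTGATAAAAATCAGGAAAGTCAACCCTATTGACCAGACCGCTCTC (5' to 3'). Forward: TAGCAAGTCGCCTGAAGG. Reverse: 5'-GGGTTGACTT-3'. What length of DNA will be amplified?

The forward primer matches the template at positions 14–31.
The reverse primer's reverse complement is AAGTCAACCC, which matches the template at positions 62–71.
Product length = (reverse-primer end) − (forward-primer start) + 1 = 71 − 14 + 1 = 58 bp.

58 bp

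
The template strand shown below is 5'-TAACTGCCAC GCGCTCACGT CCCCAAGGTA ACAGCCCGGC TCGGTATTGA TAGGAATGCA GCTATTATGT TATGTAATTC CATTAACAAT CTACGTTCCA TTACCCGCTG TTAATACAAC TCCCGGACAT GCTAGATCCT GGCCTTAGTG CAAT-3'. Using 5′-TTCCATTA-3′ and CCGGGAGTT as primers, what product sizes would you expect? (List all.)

49 bp, 31 bp

The forward primer TTCCATTA matches the top strand at positions 78–85, 96–103.
The reverse primer's reverse complement is AACTCCCGG, matching at positions 118–126.
Each forward site pairs with the reverse site to give a product ending at position 126: sizes 49, 31 bp.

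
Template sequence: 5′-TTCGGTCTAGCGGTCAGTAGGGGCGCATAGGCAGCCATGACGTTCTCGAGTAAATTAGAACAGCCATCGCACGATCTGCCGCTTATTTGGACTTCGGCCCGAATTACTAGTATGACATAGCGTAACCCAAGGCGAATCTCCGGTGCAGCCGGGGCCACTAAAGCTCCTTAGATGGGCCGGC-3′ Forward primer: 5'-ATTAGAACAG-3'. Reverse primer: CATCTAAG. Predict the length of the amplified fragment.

121 bp

The forward primer matches the template at positions 54–63.
Taking the reverse complement of CATCTAAG gives CTTAGATG, found at positions 167–174 on the template; the primer anneals here to the top strand with its 3' end pointing upstream.
Product length = (reverse-primer end) − (forward-primer start) + 1 = 174 − 54 + 1 = 121 bp.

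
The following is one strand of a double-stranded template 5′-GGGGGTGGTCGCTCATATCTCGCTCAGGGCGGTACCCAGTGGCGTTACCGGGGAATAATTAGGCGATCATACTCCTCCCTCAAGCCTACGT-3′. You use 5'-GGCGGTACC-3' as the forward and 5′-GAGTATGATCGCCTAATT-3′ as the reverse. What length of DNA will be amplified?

47 bp

Forward primer GGCGGTACC is found on the top strand at positions 28–36.
Taking the reverse complement of GAGTATGATCGCCTAATT gives AATTAGGCGATCATACTC, found at positions 57–74 on the template; the primer anneals here to the top strand with its 3' end pointing upstream.
The product runs from position 28 to position 74, so its length is 74 − 28 + 1 = 47 bp.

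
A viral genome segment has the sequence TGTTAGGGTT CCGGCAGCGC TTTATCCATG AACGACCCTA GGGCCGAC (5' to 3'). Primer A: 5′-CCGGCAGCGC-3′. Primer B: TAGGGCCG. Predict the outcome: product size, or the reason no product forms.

No product — both primers anneal to the same strand and extend in the same direction.

Primer A (CCGGCAGCGC) matches the top strand at positions 11–20 (3' end points downstream).
Primer B (TAGGGCCG) also matches the top strand directly, at positions 39–46 — its reverse complement CGGCCCTA is not present.
Both primers anneal to the bottom strand with 3' ends pointing the same way, so neither can prime synthesis back toward the other.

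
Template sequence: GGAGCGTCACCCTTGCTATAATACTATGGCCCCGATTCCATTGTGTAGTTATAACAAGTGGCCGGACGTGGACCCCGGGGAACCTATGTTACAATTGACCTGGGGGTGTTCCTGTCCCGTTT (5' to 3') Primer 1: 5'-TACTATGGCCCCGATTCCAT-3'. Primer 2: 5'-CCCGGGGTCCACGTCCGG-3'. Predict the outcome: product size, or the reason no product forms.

Yes — a 58 bp product.

Primer 1 (TACTATGGCCCCGATTCCAT) matches the top strand at positions 22–41; it acts as a forward primer.
Primer 2's reverse complement is CCGGACGTGGACCCCGGG, matching the top strand at positions 62–79; it acts as a reverse primer.
The 3' ends face each other across positions 22–79, giving a 58 bp product.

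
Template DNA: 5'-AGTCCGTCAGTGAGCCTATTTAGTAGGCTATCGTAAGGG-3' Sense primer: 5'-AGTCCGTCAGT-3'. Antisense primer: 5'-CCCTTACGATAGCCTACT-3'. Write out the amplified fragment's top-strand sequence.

5'-AGTCCGTCAGTGAGCCTATTTAGTAGGCTATCGTAAGGG-3'

The forward primer matches the template at positions 1–11.
Taking the reverse complement of CCCTTACGATAGCCTACT gives AGTAGGCTATCGTAAGGG, found at positions 22–39 on the template; the primer anneals here to the top strand with its 3' end pointing upstream.
The product is the template from position 1 through 39 (39 bp).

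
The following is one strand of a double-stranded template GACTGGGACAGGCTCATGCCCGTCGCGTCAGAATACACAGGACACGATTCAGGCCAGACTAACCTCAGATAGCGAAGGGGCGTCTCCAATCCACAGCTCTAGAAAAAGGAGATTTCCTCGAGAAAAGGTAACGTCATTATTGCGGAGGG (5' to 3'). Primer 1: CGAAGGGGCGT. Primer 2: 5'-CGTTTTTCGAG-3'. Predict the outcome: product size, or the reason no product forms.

Primer 2 (CGTTTTTCGAG) does not match the top strand, and its reverse complement CTCGAAAAACG does not match either.
With no annealing site for primer 2, no amplification occurs.

No product — primer 2 has no binding site in the template.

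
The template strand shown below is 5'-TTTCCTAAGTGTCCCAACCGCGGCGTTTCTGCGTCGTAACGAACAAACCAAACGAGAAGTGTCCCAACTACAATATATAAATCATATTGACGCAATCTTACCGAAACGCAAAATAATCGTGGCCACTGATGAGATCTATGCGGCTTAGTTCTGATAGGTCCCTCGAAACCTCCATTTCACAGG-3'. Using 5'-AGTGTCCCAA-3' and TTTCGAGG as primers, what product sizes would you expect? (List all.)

The forward primer AGTGTCCCAA matches the top strand at positions 8–17, 58–67.
The reverse primer's reverse complement is CCTCGAAA, matching at positions 161–168.
Each forward site pairs with the reverse site to give a product ending at position 168: sizes 161, 111 bp.

161 bp, 111 bp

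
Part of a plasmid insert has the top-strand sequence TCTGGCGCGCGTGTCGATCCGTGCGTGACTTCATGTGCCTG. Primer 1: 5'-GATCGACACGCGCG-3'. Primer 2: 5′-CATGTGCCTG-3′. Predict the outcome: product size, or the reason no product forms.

Primer 1 (GATCGACACGCGCG) has reverse complement CGCGCGTGTCGATC, which matches the top strand at positions 6–19; primer 1 anneals to the top strand there with its 3' end pointing upstream toward position 6.
Primer 2 (CATGTGCCTG) matches the top strand directly at positions 32–41; it anneals to the bottom strand with its 3' end pointing downstream toward position 41.
The 3' ends diverge (primer 1 extends toward position 1, primer 2 toward position 41), so the primers never converge on a shared product.

No product — the primers' 3' ends point away from each other.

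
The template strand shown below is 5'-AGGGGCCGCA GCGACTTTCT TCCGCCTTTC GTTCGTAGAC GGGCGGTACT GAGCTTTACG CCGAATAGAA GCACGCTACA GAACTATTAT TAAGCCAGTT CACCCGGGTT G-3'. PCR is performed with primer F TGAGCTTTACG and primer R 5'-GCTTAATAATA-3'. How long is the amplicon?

Scanning the template, TGAGCTTTACG occurs at positions 50–60; this primer anneals to the bottom strand there with its 3' end pointing downstream.
The reverse primer's reverse complement is TATTATTAAGC, which matches the template at positions 85–95.
The product runs from position 50 to position 95, so its length is 95 − 50 + 1 = 46 bp.

46 bp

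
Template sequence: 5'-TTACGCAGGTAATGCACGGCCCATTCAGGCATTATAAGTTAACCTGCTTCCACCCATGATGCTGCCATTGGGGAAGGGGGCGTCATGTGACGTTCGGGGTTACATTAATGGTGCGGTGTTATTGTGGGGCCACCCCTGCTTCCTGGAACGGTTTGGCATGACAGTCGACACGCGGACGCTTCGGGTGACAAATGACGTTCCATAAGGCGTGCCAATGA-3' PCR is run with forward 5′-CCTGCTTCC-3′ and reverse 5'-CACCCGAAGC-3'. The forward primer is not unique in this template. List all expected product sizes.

The forward primer CCTGCTTCC matches the top strand at positions 43–51, 135–143.
The reverse primer's reverse complement is GCTTCGGGTG, matching at positions 178–187.
Each forward site pairs with the reverse site to give a product ending at position 187: sizes 145, 53 bp.

145 bp, 53 bp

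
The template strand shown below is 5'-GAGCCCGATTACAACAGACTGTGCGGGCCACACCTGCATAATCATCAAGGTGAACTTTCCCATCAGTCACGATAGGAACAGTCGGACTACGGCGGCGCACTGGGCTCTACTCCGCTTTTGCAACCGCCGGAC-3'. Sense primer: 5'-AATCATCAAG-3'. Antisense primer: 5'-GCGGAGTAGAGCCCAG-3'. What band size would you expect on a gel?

Scanning the template, AATCATCAAG occurs at positions 40–49; this primer anneals to the bottom strand there with its 3' end pointing downstream.
Taking the reverse complement of GCGGAGTAGAGCCCAG gives CTGGGCTCTACTCCGC, found at positions 100–115 on the template; the primer anneals here to the top strand with its 3' end pointing upstream.
Product length = (reverse-primer end) − (forward-primer start) + 1 = 115 − 40 + 1 = 76 bp.

76 bp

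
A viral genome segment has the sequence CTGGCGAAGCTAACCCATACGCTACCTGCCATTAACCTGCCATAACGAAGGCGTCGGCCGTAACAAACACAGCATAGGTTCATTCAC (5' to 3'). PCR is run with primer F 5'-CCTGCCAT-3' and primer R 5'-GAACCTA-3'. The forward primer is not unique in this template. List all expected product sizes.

The forward primer CCTGCCAT matches the top strand at positions 25–32, 36–43.
The reverse primer's reverse complement is TAGGTTC, matching at positions 75–81.
Each forward site pairs with the reverse site to give a product ending at position 81: sizes 57, 46 bp.

57 bp, 46 bp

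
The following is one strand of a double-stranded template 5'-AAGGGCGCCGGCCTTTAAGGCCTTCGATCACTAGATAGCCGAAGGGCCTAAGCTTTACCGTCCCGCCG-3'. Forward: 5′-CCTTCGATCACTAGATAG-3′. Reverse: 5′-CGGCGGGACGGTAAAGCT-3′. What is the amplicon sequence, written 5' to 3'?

The forward primer matches the template at positions 21–38.
The reverse primer's reverse complement is AGCTTTACCGTCCCGCCG, which matches the template at positions 51–68.
The product is the template from position 21 through 68 (48 bp).

5'-CCTTCGATCACTAGATAGCCGAAGGGCCTAAGCTTTACCGTCCCGCCG-3'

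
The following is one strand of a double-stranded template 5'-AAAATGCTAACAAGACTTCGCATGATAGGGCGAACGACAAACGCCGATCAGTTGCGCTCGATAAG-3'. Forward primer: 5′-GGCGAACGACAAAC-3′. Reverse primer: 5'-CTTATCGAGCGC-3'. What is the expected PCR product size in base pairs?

The forward primer matches the template at positions 29–42.
Taking the reverse complement of CTTATCGAGCGC gives GCGCTCGATAAG, found at positions 54–65 on the template; the primer anneals here to the top strand with its 3' end pointing upstream.
Amplicon spans positions 29–65: 37 bp.

37 bp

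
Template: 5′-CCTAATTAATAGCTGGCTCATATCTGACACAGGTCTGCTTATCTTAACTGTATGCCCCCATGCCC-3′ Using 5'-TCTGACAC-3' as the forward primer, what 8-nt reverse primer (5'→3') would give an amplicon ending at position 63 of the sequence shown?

5'-GCATGGGG-3'

The forward primer binds at positions 23–30; the product's 3' end on the top strand is position 63.
The reverse primer anneals to the top strand over positions 56–63, i.e. to CCCCATGC.
Its sequence written 5'→3' is the reverse complement: GCATGGGG.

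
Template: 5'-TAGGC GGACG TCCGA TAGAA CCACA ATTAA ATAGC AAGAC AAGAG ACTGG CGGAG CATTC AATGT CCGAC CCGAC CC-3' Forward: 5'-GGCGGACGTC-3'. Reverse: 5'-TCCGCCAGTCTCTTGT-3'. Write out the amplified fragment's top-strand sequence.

5'-GGCGGACGTCCGATAGAACCACAATTAAATAGCAAGACAAGAGACTGGCGGA-3'

The forward primer matches the template at positions 3–12.
Taking the reverse complement of TCCGCCAGTCTCTTGT gives ACAAGAGACTGGCGGA, found at positions 39–54 on the template; the primer anneals here to the top strand with its 3' end pointing upstream.
The product is the template from position 3 through 54 (52 bp).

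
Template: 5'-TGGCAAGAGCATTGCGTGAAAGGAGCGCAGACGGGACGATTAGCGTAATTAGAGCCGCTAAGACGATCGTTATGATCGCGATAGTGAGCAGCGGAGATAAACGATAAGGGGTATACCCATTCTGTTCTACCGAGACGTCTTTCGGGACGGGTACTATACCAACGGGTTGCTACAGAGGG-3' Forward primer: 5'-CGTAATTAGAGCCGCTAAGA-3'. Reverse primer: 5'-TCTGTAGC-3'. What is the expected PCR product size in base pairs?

133 bp

The forward primer matches the template at positions 44–63.
Reverse complement of the reverse primer: GCTACAGA. This occurs on the top strand at positions 169–176.
Product length = (reverse-primer end) − (forward-primer start) + 1 = 176 − 44 + 1 = 133 bp.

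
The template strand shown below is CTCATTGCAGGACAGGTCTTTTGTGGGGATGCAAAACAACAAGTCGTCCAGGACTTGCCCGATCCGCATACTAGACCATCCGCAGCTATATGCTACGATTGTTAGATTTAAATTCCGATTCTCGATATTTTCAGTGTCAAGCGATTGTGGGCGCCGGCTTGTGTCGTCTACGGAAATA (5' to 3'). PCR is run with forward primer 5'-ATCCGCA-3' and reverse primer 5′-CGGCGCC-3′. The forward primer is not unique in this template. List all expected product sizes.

The forward primer ATCCGCA matches the top strand at positions 62–68, 78–84.
The reverse primer's reverse complement is GGCGCCG, matching at positions 150–156.
Each forward site pairs with the reverse site to give a product ending at position 156: sizes 95, 79 bp.

95 bp, 79 bp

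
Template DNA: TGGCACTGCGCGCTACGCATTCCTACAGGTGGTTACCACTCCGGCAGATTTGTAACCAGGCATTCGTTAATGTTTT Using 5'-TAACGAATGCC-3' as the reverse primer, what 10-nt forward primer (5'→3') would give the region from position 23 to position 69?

The reverse primer's reverse complement GGCATTCGTTA matches the template at positions 59–69; the product starts at position 23.
The forward primer is identical to the top strand over positions 23–32: CTACAGGTGG.

5'-CTACAGGTGG-3'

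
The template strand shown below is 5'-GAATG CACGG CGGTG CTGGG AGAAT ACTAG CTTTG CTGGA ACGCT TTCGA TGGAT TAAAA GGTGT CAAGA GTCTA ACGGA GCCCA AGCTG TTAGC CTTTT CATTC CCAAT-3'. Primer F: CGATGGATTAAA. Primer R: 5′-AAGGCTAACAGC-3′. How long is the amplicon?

Scanning the template, CGATGGATTAAA occurs at positions 48–59; this primer anneals to the bottom strand there with its 3' end pointing downstream.
Reverse complement of the reverse primer: GCTGTTAGCCTT. This occurs on the top strand at positions 87–98.
Amplicon spans positions 48–98: 51 bp.

51 bp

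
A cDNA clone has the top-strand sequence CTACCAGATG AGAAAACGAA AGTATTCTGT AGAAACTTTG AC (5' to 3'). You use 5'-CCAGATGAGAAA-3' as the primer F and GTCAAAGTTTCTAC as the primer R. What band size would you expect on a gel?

39 bp

Scanning the template, CCAGATGAGAAA occurs at positions 4–15; this primer anneals to the bottom strand there with its 3' end pointing downstream.
Taking the reverse complement of GTCAAAGTTTCTAC gives GTAGAAACTTTGAC, found at positions 29–42 on the template; the primer anneals here to the top strand with its 3' end pointing upstream.
Amplicon spans positions 4–42: 39 bp.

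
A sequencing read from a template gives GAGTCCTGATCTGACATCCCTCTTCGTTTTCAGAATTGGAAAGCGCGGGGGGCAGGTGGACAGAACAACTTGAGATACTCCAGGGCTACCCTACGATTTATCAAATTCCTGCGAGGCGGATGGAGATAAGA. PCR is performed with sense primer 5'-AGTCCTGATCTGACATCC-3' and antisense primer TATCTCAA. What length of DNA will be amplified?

76 bp

Forward primer AGTCCTGATCTGACATCC is found on the top strand at positions 2–19.
Reverse complement of the reverse primer: TTGAGATA. This occurs on the top strand at positions 70–77.
Product length = (reverse-primer end) − (forward-primer start) + 1 = 77 − 2 + 1 = 76 bp.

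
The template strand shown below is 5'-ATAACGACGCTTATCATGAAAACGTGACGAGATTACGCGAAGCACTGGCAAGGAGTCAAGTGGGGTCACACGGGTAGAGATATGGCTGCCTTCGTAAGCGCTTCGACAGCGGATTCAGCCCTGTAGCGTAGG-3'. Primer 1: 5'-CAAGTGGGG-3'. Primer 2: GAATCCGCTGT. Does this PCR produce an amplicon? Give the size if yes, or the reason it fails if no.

Primer 1 (CAAGTGGGG) matches the top strand at positions 57–65; it acts as a forward primer.
Primer 2's reverse complement is ACAGCGGATTC, matching the top strand at positions 106–116; it acts as a reverse primer.
The 3' ends face each other across positions 57–116, giving a 60 bp product.

Yes — a 60 bp product.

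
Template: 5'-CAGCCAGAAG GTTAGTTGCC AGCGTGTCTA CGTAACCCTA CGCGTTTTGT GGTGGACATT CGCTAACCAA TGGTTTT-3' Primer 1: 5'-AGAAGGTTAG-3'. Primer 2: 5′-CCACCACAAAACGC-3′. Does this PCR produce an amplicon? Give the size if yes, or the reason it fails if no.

Primer 1 (AGAAGGTTAG) matches the top strand at positions 6–15; it acts as a forward primer.
Primer 2's reverse complement is GCGTTTTGTGGTGG, matching the top strand at positions 42–55; it acts as a reverse primer.
The 3' ends face each other across positions 6–55, giving a 50 bp product.

Yes — a 50 bp product.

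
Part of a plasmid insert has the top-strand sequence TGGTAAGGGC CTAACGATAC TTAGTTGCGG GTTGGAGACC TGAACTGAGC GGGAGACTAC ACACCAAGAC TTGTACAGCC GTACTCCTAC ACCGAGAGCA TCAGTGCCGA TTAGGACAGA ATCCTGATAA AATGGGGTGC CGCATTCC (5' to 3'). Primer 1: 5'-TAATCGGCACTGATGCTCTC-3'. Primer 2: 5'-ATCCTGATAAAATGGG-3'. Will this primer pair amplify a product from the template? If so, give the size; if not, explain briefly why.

No product — the primers' 3' ends point away from each other.

Primer 1 (TAATCGGCACTGATGCTCTC) has reverse complement GAGAGCATCAGTGCCGATTA, which matches the top strand at positions 94–113; primer 1 anneals to the top strand there with its 3' end pointing upstream toward position 94.
Primer 2 (ATCCTGATAAAATGGG) matches the top strand directly at positions 121–136; it anneals to the bottom strand with its 3' end pointing downstream toward position 136.
The 3' ends diverge (primer 1 extends toward position 1, primer 2 toward position 148), so the primers never converge on a shared product.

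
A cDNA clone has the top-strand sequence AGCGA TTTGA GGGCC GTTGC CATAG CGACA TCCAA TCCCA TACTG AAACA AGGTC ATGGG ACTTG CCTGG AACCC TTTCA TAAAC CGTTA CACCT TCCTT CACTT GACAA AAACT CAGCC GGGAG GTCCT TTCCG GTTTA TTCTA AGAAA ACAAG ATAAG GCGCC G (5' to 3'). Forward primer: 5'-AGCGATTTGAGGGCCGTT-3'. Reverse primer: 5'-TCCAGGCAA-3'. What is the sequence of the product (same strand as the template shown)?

Forward primer AGCGATTTGAGGGCCGTT is found on the top strand at positions 1–18.
Taking the reverse complement of TCCAGGCAA gives TTGCCTGGA, found at positions 63–71 on the template; the primer anneals here to the top strand with its 3' end pointing upstream.
The product is the template from position 1 through 71 (71 bp).

5'-AGCGATTTGAGGGCCGTTGCCATAGCGACATCCAATCCCATACTGAAACAAGGTCATGGGACTTGCCTGGA-3'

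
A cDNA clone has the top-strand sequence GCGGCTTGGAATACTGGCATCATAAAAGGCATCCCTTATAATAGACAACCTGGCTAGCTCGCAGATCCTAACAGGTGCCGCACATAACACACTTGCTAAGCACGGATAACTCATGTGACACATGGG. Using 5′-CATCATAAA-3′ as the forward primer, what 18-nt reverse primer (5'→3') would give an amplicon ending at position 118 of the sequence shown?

The forward primer binds at positions 18–26; the product's 3' end on the top strand is position 118.
The reverse primer anneals to the top strand over positions 101–118, i.e. to CACGGATAACTCATGTGA.
Its sequence written 5'→3' is the reverse complement: TCACATGAGTTATCCGTG.

5'-TCACATGAGTTATCCGTG-3'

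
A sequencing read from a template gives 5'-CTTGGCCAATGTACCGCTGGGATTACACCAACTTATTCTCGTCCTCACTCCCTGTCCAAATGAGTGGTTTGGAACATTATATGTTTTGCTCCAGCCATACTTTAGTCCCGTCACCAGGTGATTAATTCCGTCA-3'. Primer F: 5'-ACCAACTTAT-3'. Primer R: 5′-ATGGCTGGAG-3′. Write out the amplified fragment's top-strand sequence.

5'-ACCAACTTATTCTCGTCCTCACTCCCTGTCCAAATGAGTGGTTTGGAACATTATATGTTTTGCTCCAGCCAT-3'

The forward primer matches the template at positions 27–36.
The reverse primer's reverse complement is CTCCAGCCAT, which matches the template at positions 89–98.
The product is the template from position 27 through 98 (72 bp).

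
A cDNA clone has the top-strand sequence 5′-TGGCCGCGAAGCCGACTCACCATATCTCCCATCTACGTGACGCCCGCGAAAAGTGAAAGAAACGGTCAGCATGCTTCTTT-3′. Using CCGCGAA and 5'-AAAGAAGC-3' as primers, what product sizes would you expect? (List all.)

77 bp, 37 bp

The forward primer CCGCGAA matches the top strand at positions 4–10, 44–50.
The reverse primer's reverse complement is GCTTCTTT, matching at positions 73–80.
Each forward site pairs with the reverse site to give a product ending at position 80: sizes 77, 37 bp.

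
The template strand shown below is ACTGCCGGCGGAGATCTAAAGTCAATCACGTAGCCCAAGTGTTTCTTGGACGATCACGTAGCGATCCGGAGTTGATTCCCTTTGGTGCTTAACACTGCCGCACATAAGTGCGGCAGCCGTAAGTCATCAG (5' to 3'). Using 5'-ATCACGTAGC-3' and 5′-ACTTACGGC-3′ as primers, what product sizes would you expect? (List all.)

The forward primer ATCACGTAGC matches the top strand at positions 25–34, 53–62.
The reverse primer's reverse complement is GCCGTAAGT, matching at positions 116–124.
Each forward site pairs with the reverse site to give a product ending at position 124: sizes 100, 72 bp.

100 bp, 72 bp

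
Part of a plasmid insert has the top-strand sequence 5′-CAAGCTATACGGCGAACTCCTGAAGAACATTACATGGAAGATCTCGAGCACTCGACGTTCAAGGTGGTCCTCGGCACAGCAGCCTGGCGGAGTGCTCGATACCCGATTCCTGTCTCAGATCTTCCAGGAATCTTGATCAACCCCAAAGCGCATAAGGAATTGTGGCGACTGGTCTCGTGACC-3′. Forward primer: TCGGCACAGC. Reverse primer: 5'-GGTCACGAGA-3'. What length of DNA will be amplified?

112 bp

Forward primer TCGGCACAGC is found on the top strand at positions 71–80.
The reverse primer's reverse complement is TCTCGTGACC, which matches the template at positions 173–182.
Amplicon spans positions 71–182: 112 bp.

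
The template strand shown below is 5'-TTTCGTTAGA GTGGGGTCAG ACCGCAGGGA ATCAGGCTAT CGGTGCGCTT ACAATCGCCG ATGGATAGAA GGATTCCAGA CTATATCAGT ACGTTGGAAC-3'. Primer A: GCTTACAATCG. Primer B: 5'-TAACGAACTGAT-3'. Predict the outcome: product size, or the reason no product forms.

Primer B (TAACGAACTGAT) does not match the top strand, and its reverse complement ATCAGTTCGTTA does not match either.
With no annealing site for primer B, no amplification occurs.

No product — primer B has no binding site in the template.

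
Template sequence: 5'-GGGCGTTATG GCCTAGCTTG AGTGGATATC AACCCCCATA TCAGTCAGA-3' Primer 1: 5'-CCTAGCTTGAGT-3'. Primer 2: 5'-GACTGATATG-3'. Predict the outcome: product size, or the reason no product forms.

Primer 1 (CCTAGCTTGAGT) matches the top strand at positions 12–23; it acts as a forward primer.
Primer 2's reverse complement is CATATCAGTC, matching the top strand at positions 37–46; it acts as a reverse primer.
The 3' ends face each other across positions 12–46, giving a 35 bp product.

Yes — a 35 bp product.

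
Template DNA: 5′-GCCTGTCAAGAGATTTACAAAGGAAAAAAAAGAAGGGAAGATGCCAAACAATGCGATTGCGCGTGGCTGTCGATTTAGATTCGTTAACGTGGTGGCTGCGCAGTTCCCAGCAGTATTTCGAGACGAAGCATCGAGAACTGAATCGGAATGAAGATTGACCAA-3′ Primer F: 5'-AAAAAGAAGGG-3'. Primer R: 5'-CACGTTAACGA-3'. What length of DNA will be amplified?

65 bp

The forward primer matches the template at positions 27–37.
Reverse complement of the reverse primer: TCGTTAACGTG. This occurs on the top strand at positions 81–91.
Amplicon spans positions 27–91: 65 bp.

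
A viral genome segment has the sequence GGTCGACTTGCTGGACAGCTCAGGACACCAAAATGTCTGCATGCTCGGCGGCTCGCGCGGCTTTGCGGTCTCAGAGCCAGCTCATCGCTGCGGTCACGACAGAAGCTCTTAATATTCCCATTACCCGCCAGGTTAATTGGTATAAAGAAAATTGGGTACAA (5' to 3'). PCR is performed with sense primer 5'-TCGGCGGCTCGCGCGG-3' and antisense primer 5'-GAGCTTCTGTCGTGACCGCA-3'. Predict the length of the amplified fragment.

64 bp

The forward primer matches the template at positions 45–60.
The reverse primer's reverse complement is TGCGGTCACGACAGAAGCTC, which matches the template at positions 89–108.
Product length = (reverse-primer end) − (forward-primer start) + 1 = 108 − 45 + 1 = 64 bp.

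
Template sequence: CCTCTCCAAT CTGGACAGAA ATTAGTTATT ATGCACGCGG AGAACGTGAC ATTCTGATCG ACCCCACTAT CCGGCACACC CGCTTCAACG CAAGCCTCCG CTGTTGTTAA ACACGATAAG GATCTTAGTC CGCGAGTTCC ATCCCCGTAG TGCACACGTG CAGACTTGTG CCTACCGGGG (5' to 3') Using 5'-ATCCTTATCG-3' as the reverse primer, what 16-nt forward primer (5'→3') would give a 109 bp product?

The reverse primer's reverse complement CGATAAGGAT matches the template at positions 114–123, so the product ends at position 123.
A 109 bp product then starts at position 123 − 109 + 1 = 15.
The forward primer is identical to the top strand there: ACAGAAATTAGTTATT.

5'-ACAGAAATTAGTTATT-3'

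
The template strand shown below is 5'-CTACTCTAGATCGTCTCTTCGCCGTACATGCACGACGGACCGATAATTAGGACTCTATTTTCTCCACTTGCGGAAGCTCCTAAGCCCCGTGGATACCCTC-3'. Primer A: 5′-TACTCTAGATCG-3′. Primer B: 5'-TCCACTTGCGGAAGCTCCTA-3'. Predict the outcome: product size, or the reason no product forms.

No product — both primers anneal to the same strand and extend in the same direction.

Primer A (TACTCTAGATCG) matches the top strand at positions 2–13 (3' end points downstream).
Primer B (TCCACTTGCGGAAGCTCCTA) also matches the top strand directly, at positions 63–82 — its reverse complement TAGGAGCTTCCGCAAGTGGA is not present.
Both primers anneal to the bottom strand with 3' ends pointing the same way, so neither can prime synthesis back toward the other.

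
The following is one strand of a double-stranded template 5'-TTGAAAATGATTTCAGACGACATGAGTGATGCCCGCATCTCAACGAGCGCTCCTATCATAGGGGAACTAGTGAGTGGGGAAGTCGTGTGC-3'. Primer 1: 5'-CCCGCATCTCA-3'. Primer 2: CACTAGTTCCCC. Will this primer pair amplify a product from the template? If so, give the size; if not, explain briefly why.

Yes — a 41 bp product.

Primer 1 (CCCGCATCTCA) matches the top strand at positions 32–42; it acts as a forward primer.
Primer 2's reverse complement is GGGGAACTAGTG, matching the top strand at positions 61–72; it acts as a reverse primer.
The 3' ends face each other across positions 32–72, giving a 41 bp product.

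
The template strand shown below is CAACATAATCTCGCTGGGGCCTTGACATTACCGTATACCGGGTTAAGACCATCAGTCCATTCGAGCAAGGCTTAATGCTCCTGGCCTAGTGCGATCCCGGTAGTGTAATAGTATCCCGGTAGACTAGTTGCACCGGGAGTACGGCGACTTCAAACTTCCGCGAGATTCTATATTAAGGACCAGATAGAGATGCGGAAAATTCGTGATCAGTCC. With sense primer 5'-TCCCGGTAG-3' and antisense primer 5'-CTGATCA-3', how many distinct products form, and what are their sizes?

Two products: 116 bp, 97 bp

The forward primer TCCCGGTAG matches the top strand at positions 95–103, 114–122.
The reverse primer's reverse complement is TGATCAG, matching at positions 204–210.
Each forward site pairs with the reverse site to give a product ending at position 210: sizes 116, 97 bp.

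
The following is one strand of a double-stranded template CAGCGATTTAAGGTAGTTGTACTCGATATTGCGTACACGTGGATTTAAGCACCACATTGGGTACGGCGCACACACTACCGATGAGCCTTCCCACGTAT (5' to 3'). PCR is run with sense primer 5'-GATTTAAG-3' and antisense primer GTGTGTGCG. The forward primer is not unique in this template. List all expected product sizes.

The forward primer GATTTAAG matches the top strand at positions 5–12, 42–49.
The reverse primer's reverse complement is CGCACACAC, matching at positions 67–75.
Each forward site pairs with the reverse site to give a product ending at position 75: sizes 71, 34 bp.

71 bp, 34 bp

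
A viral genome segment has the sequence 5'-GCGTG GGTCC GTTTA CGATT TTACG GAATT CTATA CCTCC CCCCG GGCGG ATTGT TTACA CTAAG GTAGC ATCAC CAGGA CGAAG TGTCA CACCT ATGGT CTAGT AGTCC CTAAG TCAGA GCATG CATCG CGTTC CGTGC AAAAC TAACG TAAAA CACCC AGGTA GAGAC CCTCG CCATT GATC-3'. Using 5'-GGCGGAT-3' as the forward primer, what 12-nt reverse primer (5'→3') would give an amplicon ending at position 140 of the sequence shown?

The forward primer binds at positions 46–52; the product's 3' end on the top strand is position 140.
The reverse primer anneals to the top strand over positions 129–140, i.e. to CGCGTTCCGTGC.
Its sequence written 5'→3' is the reverse complement: GCACGGAACGCG.

5'-GCACGGAACGCG-3'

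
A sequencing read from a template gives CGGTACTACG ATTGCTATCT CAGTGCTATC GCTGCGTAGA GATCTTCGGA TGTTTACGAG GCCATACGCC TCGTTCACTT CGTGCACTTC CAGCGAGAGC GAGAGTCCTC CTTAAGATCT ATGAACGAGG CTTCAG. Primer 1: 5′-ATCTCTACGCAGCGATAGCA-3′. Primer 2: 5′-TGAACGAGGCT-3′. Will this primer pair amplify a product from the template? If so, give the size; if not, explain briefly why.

No product — the primers' 3' ends point away from each other.

Primer 1 (ATCTCTACGCAGCGATAGCA) has reverse complement TGCTATCGCTGCGTAGAGAT, which matches the top strand at positions 24–43; primer 1 anneals to the top strand there with its 3' end pointing upstream toward position 24.
Primer 2 (TGAACGAGGCT) matches the top strand directly at positions 122–132; it anneals to the bottom strand with its 3' end pointing downstream toward position 132.
The 3' ends diverge (primer 1 extends toward position 1, primer 2 toward position 136), so the primers never converge on a shared product.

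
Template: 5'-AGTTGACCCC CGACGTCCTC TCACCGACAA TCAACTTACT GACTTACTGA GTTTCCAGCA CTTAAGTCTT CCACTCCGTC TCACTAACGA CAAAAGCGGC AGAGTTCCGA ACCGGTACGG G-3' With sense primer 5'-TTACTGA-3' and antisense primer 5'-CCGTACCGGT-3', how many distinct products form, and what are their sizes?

Two products: 85 bp, 77 bp

The forward primer TTACTGA matches the top strand at positions 36–42, 44–50.
The reverse primer's reverse complement is ACCGGTACGG, matching at positions 111–120.
Each forward site pairs with the reverse site to give a product ending at position 120: sizes 85, 77 bp.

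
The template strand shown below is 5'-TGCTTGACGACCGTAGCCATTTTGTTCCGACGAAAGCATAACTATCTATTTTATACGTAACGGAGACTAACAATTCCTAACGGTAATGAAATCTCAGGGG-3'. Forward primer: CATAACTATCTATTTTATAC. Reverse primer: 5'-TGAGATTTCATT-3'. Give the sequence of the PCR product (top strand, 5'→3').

5'-CATAACTATCTATTTTATACGTAACGGAGACTAACAATTCCTAACGGTAATGAAATCTCA-3'

The forward primer matches the template at positions 37–56.
Taking the reverse complement of TGAGATTTCATT gives AATGAAATCTCA, found at positions 85–96 on the template; the primer anneals here to the top strand with its 3' end pointing upstream.
The product is the template from position 37 through 96 (60 bp).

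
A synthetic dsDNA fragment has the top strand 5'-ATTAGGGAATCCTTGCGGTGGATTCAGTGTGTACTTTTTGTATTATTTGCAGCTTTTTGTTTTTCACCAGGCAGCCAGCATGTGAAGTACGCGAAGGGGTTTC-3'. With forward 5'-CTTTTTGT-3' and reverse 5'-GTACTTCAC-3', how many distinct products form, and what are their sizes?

Two products: 57 bp, 38 bp

The forward primer CTTTTTGT matches the top strand at positions 34–41, 53–60.
The reverse primer's reverse complement is GTGAAGTAC, matching at positions 82–90.
Each forward site pairs with the reverse site to give a product ending at position 90: sizes 57, 38 bp.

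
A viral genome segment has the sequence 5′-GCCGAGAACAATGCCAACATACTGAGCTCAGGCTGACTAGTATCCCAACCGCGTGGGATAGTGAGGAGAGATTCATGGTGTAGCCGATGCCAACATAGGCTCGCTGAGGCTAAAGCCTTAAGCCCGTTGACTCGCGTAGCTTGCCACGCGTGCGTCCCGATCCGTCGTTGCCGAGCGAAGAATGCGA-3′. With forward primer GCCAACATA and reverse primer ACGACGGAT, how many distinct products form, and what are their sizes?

Two products: 156 bp, 80 bp

The forward primer GCCAACATA matches the top strand at positions 13–21, 89–97.
The reverse primer's reverse complement is ATCCGTCGT, matching at positions 160–168.
Each forward site pairs with the reverse site to give a product ending at position 168: sizes 156, 80 bp.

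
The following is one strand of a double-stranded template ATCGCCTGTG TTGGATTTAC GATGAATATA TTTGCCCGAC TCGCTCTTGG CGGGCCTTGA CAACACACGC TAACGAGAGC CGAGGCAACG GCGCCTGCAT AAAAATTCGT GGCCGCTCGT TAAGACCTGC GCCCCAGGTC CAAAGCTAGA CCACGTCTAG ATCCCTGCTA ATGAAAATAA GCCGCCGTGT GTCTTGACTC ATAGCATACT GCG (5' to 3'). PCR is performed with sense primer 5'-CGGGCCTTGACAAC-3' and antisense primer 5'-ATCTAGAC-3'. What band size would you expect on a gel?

112 bp

Scanning the template, CGGGCCTTGACAAC occurs at positions 51–64; this primer anneals to the bottom strand there with its 3' end pointing downstream.
Taking the reverse complement of ATCTAGAC gives GTCTAGAT, found at positions 155–162 on the template; the primer anneals here to the top strand with its 3' end pointing upstream.
Product length = (reverse-primer end) − (forward-primer start) + 1 = 162 − 51 + 1 = 112 bp.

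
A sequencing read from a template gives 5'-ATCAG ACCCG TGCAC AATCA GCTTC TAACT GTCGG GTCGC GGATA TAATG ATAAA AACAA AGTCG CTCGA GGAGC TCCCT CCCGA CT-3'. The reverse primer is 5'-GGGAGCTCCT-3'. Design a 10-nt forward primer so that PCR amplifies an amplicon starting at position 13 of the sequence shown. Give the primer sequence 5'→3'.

5'-CACAATCAGC-3'

The reverse primer's reverse complement AGGAGCTCCC matches the template at positions 70–79; the product starts at position 13.
The forward primer is identical to the top strand over positions 13–22: CACAATCAGC.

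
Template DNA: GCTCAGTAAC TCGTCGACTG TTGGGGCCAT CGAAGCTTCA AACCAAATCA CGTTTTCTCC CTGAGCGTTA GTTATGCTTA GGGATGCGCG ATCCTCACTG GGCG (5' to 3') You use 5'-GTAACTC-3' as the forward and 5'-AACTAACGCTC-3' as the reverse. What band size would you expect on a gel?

68 bp

Forward primer GTAACTC is found on the top strand at positions 6–12.
Taking the reverse complement of AACTAACGCTC gives GAGCGTTAGTT, found at positions 63–73 on the template; the primer anneals here to the top strand with its 3' end pointing upstream.
Product length = (reverse-primer end) − (forward-primer start) + 1 = 73 − 6 + 1 = 68 bp.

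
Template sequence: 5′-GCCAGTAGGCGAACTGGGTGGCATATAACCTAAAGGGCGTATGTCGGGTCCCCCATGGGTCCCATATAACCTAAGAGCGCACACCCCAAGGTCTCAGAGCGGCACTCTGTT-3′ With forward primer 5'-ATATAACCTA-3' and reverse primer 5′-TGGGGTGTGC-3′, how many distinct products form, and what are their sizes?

Two products: 66 bp, 25 bp

The forward primer ATATAACCTA matches the top strand at positions 23–32, 64–73.
The reverse primer's reverse complement is GCACACCCCA, matching at positions 79–88.
Each forward site pairs with the reverse site to give a product ending at position 88: sizes 66, 25 bp.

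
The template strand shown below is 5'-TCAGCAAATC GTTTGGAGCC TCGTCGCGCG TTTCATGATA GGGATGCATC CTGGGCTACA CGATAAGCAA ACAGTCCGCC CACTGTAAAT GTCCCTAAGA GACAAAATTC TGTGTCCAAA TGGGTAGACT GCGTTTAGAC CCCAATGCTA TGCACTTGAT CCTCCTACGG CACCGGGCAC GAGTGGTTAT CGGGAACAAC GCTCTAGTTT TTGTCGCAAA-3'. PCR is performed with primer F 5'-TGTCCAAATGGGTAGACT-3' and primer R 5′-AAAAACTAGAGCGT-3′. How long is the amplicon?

Scanning the template, TGTCCAAATGGGTAGACT occurs at positions 113–130; this primer anneals to the bottom strand there with its 3' end pointing downstream.
Reverse complement of the reverse primer: ACGCTCTAGTTTTT. This occurs on the top strand at positions 199–212.
Product length = (reverse-primer end) − (forward-primer start) + 1 = 212 − 113 + 1 = 100 bp.

100 bp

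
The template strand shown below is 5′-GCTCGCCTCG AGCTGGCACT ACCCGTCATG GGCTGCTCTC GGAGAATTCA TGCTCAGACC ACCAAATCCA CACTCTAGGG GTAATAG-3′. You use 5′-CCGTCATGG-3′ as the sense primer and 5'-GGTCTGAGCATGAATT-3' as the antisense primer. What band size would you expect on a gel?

Forward primer CCGTCATGG is found on the top strand at positions 23–31.
Reverse complement of the reverse primer: AATTCATGCTCAGACC. This occurs on the top strand at positions 45–60.
Amplicon spans positions 23–60: 38 bp.

38 bp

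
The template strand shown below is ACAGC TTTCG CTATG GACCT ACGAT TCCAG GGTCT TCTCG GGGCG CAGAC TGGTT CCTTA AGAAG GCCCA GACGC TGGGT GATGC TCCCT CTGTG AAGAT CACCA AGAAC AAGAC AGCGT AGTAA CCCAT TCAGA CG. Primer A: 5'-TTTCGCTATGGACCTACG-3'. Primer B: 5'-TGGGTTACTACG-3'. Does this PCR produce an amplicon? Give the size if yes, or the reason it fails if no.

Primer A (TTTCGCTATGGACCTACG) matches the top strand at positions 6–23; it acts as a forward primer.
Primer B's reverse complement is CGTAGTAACCCA, matching the top strand at positions 118–129; it acts as a reverse primer.
The 3' ends face each other across positions 6–129, giving a 124 bp product.

Yes — a 124 bp product.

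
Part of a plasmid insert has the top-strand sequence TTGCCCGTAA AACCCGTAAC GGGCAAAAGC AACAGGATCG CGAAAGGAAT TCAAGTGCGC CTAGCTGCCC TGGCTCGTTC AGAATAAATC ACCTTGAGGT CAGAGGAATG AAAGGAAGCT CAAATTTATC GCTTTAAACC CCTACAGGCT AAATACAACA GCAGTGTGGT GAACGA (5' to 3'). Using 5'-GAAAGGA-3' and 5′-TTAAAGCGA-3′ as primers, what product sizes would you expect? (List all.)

96 bp, 28 bp

The forward primer GAAAGGA matches the top strand at positions 42–48, 110–116.
The reverse primer's reverse complement is TCGCTTTAA, matching at positions 129–137.
Each forward site pairs with the reverse site to give a product ending at position 137: sizes 96, 28 bp.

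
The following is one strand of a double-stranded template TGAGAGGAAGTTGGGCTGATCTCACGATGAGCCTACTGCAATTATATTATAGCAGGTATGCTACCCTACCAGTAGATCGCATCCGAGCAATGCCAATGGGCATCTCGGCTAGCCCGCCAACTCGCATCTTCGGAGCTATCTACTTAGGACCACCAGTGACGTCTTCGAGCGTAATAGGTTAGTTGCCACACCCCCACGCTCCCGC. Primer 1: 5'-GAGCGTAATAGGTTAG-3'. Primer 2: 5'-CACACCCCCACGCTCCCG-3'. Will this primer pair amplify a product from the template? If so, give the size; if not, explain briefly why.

No product — both primers anneal to the same strand and extend in the same direction.

Primer 1 (GAGCGTAATAGGTTAG) matches the top strand at positions 167–182 (3' end points downstream).
Primer 2 (CACACCCCCACGCTCCCG) also matches the top strand directly, at positions 187–204 — its reverse complement CGGGAGCGTGGGGGTGTG is not present.
Both primers anneal to the bottom strand with 3' ends pointing the same way, so neither can prime synthesis back toward the other.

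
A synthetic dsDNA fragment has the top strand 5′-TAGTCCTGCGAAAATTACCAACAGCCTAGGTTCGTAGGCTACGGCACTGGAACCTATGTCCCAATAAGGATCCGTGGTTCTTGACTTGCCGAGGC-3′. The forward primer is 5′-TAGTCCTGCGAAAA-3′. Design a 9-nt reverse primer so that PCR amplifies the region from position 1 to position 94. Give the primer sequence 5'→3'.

5'-CCTCGGCAA-3'

The product's 3' end on the top strand is position 94.
The reverse primer anneals to the top strand over positions 86–94, i.e. to TTGCCGAGG.
Its sequence written 5'→3' is the reverse complement: CCTCGGCAA.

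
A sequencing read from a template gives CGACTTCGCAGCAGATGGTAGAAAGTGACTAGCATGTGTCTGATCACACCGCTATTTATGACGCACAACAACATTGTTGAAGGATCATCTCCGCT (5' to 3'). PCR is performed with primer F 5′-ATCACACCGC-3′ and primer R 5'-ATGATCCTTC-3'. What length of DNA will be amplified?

46 bp

The forward primer matches the template at positions 43–52.
Reverse complement of the reverse primer: GAAGGATCAT. This occurs on the top strand at positions 79–88.
The product runs from position 43 to position 88, so its length is 88 − 43 + 1 = 46 bp.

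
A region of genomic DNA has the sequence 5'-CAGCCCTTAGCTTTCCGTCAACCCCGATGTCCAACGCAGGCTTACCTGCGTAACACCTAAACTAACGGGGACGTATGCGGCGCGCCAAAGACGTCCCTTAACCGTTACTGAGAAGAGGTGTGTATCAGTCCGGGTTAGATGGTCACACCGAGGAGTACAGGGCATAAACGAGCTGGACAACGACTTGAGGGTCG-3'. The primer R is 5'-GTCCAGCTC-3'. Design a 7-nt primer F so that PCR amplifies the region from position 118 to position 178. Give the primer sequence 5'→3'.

The reverse primer's reverse complement GAGCTGGAC matches the template at positions 170–178; the product starts at position 118.
The forward primer is identical to the top strand over positions 118–124: GTGTGTA.

5'-GTGTGTA-3'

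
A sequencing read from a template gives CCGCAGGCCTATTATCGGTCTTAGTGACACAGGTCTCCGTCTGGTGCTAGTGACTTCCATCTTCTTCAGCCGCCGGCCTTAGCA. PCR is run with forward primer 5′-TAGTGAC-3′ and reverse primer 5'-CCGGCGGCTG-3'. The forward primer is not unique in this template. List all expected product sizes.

55 bp, 29 bp

The forward primer TAGTGAC matches the top strand at positions 22–28, 48–54.
The reverse primer's reverse complement is CAGCCGCCGG, matching at positions 67–76.
Each forward site pairs with the reverse site to give a product ending at position 76: sizes 55, 29 bp.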